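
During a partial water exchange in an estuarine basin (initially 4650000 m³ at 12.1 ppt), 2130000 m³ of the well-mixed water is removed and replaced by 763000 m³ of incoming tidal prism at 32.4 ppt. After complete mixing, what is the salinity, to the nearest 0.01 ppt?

Remaining after removal: 2,520,000 m³ at 12.1 ppt (salt = 30,492,000)
After addition: salt = 30,492,000 + 763,000×32.4 = 55,213,200; volume = 3,283,000 m³
S = 55,213,200 / 3,283,000 = 16.8179 ppt

16.82 ppt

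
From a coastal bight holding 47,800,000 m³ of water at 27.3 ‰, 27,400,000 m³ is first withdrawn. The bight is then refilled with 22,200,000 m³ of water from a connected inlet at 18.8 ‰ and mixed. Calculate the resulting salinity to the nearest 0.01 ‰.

22.87 ‰

Remaining after removal: 20,400,000 m³ at 27.3 ‰ (salt = 556,920,000)
After addition: salt = 556,920,000 + 22,200,000×18.8 = 974,280,000; volume = 42,600,000 m³
S = 974,280,000 / 42,600,000 = 22.8704 ‰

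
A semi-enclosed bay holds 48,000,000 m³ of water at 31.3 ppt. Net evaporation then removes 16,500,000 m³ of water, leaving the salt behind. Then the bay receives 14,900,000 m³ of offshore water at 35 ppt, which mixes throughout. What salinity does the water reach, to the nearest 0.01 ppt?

43.62 ppt

After evaporation: salt = 48,000,000×31.3 = 1,502,400,000; volume = 48,000,000 − 16,500,000 = 31,500,000 m³
After mixing: salt = 1,502,400,000 + 14,900,000×35 = 2,023,900,000; volume = 31,500,000 + 14,900,000 = 46,400,000 m³
S = 2,023,900,000 / 46,400,000 = 43.6185 ppt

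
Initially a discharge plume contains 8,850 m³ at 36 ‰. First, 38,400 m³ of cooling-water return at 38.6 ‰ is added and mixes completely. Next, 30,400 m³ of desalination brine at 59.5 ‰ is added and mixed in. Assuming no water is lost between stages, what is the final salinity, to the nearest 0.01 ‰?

46.49 ‰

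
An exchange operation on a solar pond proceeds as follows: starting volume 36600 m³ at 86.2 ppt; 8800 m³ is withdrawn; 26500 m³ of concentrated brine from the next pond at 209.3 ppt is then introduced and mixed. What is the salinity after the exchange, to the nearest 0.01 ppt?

Remaining after removal: 27,800 m³ at 86.2 ppt (salt = 2,396,360)
After addition: salt = 2,396,360 + 26,500×209.3 = 7,942,810; volume = 54,300 m³
S = 7,942,810 / 54,300 = 146.2764 ppt

146.28 ppt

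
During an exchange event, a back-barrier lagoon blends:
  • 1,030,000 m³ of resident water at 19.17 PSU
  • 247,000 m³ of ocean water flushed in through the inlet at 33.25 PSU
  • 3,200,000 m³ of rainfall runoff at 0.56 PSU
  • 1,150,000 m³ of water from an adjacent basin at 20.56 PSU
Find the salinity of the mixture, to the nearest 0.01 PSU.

9.49 PSU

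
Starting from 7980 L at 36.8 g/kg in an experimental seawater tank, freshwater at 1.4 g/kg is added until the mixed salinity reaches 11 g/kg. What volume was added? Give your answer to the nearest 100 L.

Salt balance: 7,980×36.8 + V×1.4 = (7,980+V)×11
293,664 + 1.4V = 87,780 + 11V
205,884 = 9.6V
V = 21,446.25 L

21400 L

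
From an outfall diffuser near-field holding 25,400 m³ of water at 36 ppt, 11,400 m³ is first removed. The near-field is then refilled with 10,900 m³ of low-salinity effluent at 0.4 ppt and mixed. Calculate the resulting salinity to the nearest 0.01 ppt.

20.42 ppt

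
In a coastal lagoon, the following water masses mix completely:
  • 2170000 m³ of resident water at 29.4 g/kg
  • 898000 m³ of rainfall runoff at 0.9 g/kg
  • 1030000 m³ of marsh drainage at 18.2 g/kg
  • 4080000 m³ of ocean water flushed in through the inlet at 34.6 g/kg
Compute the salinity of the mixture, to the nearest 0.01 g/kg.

27.45 g/kg

Mass of salt is conserved:
salt = 2,170,000×29.4 + 898,000×0.9 + 1,030,000×18.2 + 4,080,000×34.6 = 63,798,000 + 808,200 + 18,746,000 + 141,168,000 = 224,520,200
volume = 2,170,000 + 898,000 + 1,030,000 + 4,080,000 = 8,178,000 m³
S = 224,520,200 / 8,178,000 = 27.4542 g/kg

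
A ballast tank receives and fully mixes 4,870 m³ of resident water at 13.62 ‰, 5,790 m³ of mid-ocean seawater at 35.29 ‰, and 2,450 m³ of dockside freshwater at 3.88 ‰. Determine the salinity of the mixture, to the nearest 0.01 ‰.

Salt balance:
salt = 4,870×13.62 + 5,790×35.29 + 2,450×3.88 = 66,329.4 + 204,329.1 + 9,506 = 280,164.5
volume = 4,870 + 5,790 + 2,450 = 13,110 m³
S = 280,164.5 / 13,110 = 21.3703 ‰

21.37 ‰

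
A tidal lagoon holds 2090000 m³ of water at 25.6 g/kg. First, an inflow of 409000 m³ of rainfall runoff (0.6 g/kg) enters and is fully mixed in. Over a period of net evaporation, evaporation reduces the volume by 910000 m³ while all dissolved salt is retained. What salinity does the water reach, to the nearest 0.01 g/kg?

33.83 g/kg

After mixing: salt = 2,090,000×25.6 + 409,000×0.6 = 53,749,400; volume = 2,499,000 m³
After evaporation: salt unchanged = 53,749,400; volume = 2,499,000 − 910,000 = 1,589,000 m³
S = 53,749,400 / 1,589,000 = 33.8259 g/kg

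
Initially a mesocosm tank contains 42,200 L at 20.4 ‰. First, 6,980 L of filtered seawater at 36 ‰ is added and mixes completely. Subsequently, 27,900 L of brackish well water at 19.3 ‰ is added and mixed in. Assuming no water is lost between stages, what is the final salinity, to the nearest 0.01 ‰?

Total salt / total volume:
Initial salt = 42,200×20.4 = 860,880
After stage 1: salt = 860,880 + 6,980×36 = 1,112,160; volume = 49,180 L; S = 22.614 ‰
After stage 2: salt = 1,112,160 + 27,900×19.3 = 1,650,630; volume = 77,080 L
S = 1,650,630 / 77,080 = 21.4145 ‰

21.41 ‰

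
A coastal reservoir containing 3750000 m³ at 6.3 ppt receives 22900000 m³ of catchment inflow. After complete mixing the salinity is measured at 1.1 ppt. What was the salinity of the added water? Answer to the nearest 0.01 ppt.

Salt balance: 3,750,000×6.3 + 22,900,000×S = 26,650,000×1.1
23,625,000 + 22,900,000·S = 29,315,000
S = (29,315,000 − 23,625,000) / 22,900,000 = 0.2485 ppt

0.25 ppt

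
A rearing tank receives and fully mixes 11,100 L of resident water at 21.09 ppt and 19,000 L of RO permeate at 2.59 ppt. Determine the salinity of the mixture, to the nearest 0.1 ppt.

Mass of salt is conserved:
salt = 11,100×21.09 + 19,000×2.59 = 234,099 + 49,210 = 283,309
volume = 11,100 + 19,000 = 30,100 L
S = 283,309 / 30,100 = 9.412 ppt

9.4 ppt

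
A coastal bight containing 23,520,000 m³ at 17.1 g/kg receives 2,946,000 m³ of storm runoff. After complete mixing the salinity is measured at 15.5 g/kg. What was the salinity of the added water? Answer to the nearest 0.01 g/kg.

2.73 g/kg

Salt balance: 23,520,000×17.1 + 2,946,000×S = 26,466,000×15.5
402,192,000 + 2,946,000·S = 410,223,000
S = (410,223,000 − 402,192,000) / 2,946,000 = 2.7261 g/kg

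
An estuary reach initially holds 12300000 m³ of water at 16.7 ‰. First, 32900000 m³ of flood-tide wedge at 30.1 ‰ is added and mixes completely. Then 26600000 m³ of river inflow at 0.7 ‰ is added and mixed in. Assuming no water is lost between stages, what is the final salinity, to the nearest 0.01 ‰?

Weighted by volume,
Initial salt = 12,300,000×16.7 = 205,410,000
After stage 1: salt = 205,410,000 + 32,900,000×30.1 = 1,195,700,000; volume = 45,200,000 m³; S = 26.454 ‰
After stage 2: salt = 1,195,700,000 + 26,600,000×0.7 = 1,214,320,000; volume = 71,800,000 m³
S = 1,214,320,000 / 71,800,000 = 16.9125 ‰

16.91 ‰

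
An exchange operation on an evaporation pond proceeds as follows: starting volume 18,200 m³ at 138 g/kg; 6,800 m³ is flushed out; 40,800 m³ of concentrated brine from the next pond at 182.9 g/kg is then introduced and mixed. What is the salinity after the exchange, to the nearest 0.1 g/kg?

173.1 g/kg

Remaining after removal: 11,400 m³ at 138 g/kg (salt = 1,573,200)
After addition: salt = 1,573,200 + 40,800×182.9 = 9,035,520; volume = 52,200 m³
S = 9,035,520 / 52,200 = 173.0943 g/kg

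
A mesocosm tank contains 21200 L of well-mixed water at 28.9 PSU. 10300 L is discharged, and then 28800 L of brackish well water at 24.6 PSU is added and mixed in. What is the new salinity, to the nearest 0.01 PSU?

25.78 PSU

Remaining after removal: 10,900 L at 28.9 PSU (salt = 315,010)
After addition: salt = 315,010 + 28,800×24.6 = 1,023,490; volume = 39,700 L
S = 1,023,490 / 39,700 = 25.7806 PSU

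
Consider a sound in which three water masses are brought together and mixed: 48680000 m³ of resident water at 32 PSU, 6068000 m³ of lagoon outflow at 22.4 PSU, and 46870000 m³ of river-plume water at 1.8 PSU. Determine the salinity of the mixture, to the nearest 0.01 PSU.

17.50 PSU

Mass of salt is conserved:
salt = 48,680,000×32 + 6,068,000×22.4 + 46,870,000×1.8 = 1,557,760,000 + 135,923,200 + 84,366,000 = 1,778,049,200
volume = 48,680,000 + 6,068,000 + 46,870,000 = 101,618,000 m³
S = 1,778,049,200 / 101,618,000 = 17.4974 PSU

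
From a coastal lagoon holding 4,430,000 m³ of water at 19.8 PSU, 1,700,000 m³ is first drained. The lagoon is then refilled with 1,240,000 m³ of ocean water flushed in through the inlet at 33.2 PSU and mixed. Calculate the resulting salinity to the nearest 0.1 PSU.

24.0 PSU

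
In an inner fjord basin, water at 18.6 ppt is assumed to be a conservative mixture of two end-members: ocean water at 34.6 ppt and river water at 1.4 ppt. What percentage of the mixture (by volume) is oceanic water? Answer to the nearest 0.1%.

Let g be the oceanic fraction. Salt balance per unit volume:
g×34.6 + (1−g)×1.4 = 18.6
g = (18.6 − 1.4) / (34.6 − 1.4) = 17.2/33.2 = 0.5181

51.8%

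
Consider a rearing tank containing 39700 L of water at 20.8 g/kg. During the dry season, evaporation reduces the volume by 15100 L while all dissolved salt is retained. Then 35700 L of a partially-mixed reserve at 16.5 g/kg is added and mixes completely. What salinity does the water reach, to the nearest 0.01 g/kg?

23.46 g/kg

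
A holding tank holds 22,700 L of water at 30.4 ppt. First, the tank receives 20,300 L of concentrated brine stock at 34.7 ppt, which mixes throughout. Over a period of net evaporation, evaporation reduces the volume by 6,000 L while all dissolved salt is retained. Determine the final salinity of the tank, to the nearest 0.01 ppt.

After mixing: salt = 22,700×30.4 + 20,300×34.7 = 1,394,490; volume = 43,000 L
After evaporation: salt unchanged = 1,394,490; volume = 43,000 − 6,000 = 37,000 L
S = 1,394,490 / 37,000 = 37.6889 ppt

37.69 ppt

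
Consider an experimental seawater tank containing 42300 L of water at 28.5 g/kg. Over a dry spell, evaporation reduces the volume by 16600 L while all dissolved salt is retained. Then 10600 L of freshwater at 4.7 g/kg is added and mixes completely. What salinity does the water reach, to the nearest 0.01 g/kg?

After evaporation: salt = 42,300×28.5 = 1,205,550; volume = 42,300 − 16,600 = 25,700 L
After mixing: salt = 1,205,550 + 10,600×4.7 = 1,255,370; volume = 25,700 + 10,600 = 36,300 L
S = 1,255,370 / 36,300 = 34.5832 g/kg

34.58 g/kg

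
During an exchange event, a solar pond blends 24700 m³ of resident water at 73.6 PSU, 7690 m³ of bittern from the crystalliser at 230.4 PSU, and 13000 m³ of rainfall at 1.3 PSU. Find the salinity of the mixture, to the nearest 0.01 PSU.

79.46 PSU

Weighted by volume,
salt = 24,700×73.6 + 7,690×230.4 + 13,000×1.3 = 1,817,920 + 1,771,776 + 16,900 = 3,606,596
volume = 24,700 + 7,690 + 13,000 = 45,390 m³
S = 3,606,596 / 45,390 = 79.4579 PSU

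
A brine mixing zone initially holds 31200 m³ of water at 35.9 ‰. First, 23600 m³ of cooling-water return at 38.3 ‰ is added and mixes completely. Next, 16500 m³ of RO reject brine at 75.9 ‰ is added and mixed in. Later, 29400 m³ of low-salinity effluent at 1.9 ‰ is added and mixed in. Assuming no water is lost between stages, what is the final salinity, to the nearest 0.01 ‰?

Conserving salt mass:
Initial salt = 31,200×35.9 = 1,120,080
After stage 1: salt = 1,120,080 + 23,600×38.3 = 2,023,960; volume = 54,800 m³; S = 36.934 ‰
After stage 2: salt = 2,023,960 + 16,500×75.9 = 3,276,310; volume = 71,300 m³; S = 45.951 ‰
After stage 3: salt = 3,276,310 + 29,400×1.9 = 3,332,170; volume = 100,700 m³
S = 3,332,170 / 100,700 = 33.0901 ‰

33.09 ‰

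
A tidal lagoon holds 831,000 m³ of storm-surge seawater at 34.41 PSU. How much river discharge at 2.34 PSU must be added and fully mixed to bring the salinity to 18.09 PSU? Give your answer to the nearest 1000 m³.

Salt balance: 831,000×34.41 + V×2.34 = (831,000+V)×18.09
28,594,710 + 2.34V = 15,032,790 + 18.09V
13,561,920 = 15.75V
V = 861,074.29 m³

861000 m³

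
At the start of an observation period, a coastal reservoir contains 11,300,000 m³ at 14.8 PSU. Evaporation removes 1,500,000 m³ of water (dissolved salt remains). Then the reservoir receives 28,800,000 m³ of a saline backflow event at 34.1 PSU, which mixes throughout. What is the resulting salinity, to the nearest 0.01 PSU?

29.78 PSU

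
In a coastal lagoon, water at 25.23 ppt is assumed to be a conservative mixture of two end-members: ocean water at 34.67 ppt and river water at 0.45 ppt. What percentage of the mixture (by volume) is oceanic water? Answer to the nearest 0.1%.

Let g be the oceanic fraction. Salt balance per unit volume:
g×34.67 + (1−g)×0.45 = 25.23
g = (25.23 − 0.45) / (34.67 − 0.45) = 24.78/34.22 = 0.7241

72.4%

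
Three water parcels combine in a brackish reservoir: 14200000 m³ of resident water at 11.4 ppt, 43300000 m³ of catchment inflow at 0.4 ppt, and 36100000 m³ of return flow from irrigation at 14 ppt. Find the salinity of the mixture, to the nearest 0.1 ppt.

7.3 ppt

Mass of salt is conserved:
salt = 14,200,000×11.4 + 43,300,000×0.4 + 36,100,000×14 = 161,880,000 + 17,320,000 + 505,400,000 = 684,600,000
volume = 14,200,000 + 43,300,000 + 36,100,000 = 93,600,000 m³
S = 684,600,000 / 93,600,000 = 7.314 ppt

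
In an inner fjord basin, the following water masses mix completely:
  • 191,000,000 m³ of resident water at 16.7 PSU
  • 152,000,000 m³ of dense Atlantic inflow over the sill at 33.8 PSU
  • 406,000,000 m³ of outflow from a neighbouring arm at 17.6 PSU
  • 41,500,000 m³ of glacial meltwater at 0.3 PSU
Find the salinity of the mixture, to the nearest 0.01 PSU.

Mass of salt is conserved:
salt = 191,000,000×16.7 + 152,000,000×33.8 + 406,000,000×17.6 + 41,500,000×0.3 = 3,189,700,000 + 5,137,600,000 + 7,145,600,000 + 12,450,000 = 15,485,350,000
volume = 191,000,000 + 152,000,000 + 406,000,000 + 41,500,000 = 790,500,000 m³
S = 15,485,350,000 / 790,500,000 = 19.5893 PSU

19.59 PSU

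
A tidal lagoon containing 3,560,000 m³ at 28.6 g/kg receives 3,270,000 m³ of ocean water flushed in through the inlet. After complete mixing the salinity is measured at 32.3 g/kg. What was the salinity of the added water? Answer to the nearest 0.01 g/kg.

Salt balance: 3,560,000×28.6 + 3,270,000×S = 6,830,000×32.3
101,816,000 + 3,270,000·S = 220,609,000
S = (220,609,000 − 101,816,000) / 3,270,000 = 36.3281 g/kg

36.33 g/kg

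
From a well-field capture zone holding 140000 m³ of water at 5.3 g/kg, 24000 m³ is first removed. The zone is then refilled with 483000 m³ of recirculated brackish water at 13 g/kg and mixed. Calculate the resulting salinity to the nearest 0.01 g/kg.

11.51 g/kg

Remaining after removal: 116,000 m³ at 5.3 g/kg (salt = 614,800)
After addition: salt = 614,800 + 483,000×13 = 6,893,800; volume = 599,000 m³
S = 6,893,800 / 599,000 = 11.5088 g/kg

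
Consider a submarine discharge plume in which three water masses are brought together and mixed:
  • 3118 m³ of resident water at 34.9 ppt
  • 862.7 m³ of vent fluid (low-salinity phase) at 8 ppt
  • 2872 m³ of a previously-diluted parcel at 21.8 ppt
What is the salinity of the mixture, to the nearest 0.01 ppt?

26.02 ppt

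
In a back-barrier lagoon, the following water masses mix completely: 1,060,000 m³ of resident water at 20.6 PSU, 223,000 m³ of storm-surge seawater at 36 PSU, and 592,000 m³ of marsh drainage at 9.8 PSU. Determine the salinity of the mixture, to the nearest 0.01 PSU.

Weighted by volume,
salt = 1,060,000×20.6 + 223,000×36 + 592,000×9.8 = 21,836,000 + 8,028,000 + 5,801,600 = 35,665,600
volume = 1,060,000 + 223,000 + 592,000 = 1,875,000 m³
S = 35,665,600 / 1,875,000 = 19.0217 PSU

19.02 PSU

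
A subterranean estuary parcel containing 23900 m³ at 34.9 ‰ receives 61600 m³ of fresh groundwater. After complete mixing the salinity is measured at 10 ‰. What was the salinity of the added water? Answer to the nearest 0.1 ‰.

Salt balance: 23,900×34.9 + 61,600×S = 85,500×10
834,110 + 61,600·S = 855,000
S = (855,000 − 834,110) / 61,600 = 0.3391 ‰

0.3 ‰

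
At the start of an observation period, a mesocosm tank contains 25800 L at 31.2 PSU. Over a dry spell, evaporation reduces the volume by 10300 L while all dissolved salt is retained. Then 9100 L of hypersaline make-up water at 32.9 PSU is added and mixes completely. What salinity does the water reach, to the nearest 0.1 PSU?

44.9 PSU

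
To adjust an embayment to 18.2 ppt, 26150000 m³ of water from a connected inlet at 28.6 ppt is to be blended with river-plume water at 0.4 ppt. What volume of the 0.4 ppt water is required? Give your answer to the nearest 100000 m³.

Salt balance: 26,150,000×28.6 + V×0.4 = (26,150,000+V)×18.2
747,890,000 + 0.4V = 475,930,000 + 18.2V
271,960,000 = 17.8V
V = 15,278,651.69 m³

15300000 m³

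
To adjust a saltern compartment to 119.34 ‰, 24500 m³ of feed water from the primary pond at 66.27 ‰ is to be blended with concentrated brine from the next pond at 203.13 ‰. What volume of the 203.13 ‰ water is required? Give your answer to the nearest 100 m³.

15500 m³

Salt balance: 24,500×66.27 + V×203.13 = (24,500+V)×119.34
1,623,615 + 203.13V = 2,923,830 + 119.34V
1,300,215 = 83.79V
V = 15,517.54 m³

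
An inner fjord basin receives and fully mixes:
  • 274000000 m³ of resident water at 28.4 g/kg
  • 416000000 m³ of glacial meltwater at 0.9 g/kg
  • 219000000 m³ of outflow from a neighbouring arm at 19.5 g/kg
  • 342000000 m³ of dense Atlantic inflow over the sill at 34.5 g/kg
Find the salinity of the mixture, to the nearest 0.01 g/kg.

Total salt / total volume:
salt = 274,000,000×28.4 + 416,000,000×0.9 + 219,000,000×19.5 + 342,000,000×34.5 = 7,781,600,000 + 374,400,000 + 4,270,500,000 + 11,799,000,000 = 24,225,500,000
volume = 274,000,000 + 416,000,000 + 219,000,000 + 342,000,000 = 1,251,000,000 m³
S = 24,225,500,000 / 1,251,000,000 = 19.3649 g/kg

19.36 g/kg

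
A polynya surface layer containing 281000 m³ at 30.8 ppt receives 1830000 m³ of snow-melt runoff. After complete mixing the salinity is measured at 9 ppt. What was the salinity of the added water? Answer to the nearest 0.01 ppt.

5.65 ppt

Salt balance: 281,000×30.8 + 1,830,000×S = 2,111,000×9
8,654,800 + 1,830,000·S = 18,999,000
S = (18,999,000 − 8,654,800) / 1,830,000 = 5.6526 ppt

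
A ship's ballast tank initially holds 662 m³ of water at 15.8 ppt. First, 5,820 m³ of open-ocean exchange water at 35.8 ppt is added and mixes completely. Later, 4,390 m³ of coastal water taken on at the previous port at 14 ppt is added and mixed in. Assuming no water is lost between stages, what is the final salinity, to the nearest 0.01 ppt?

Total salt / total volume:
Initial salt = 662×15.8 = 10,459.6
After stage 1: salt = 10,459.6 + 5,820×35.8 = 218,815.6; volume = 6,482 m³; S = 33.757 ppt
After stage 2: salt = 218,815.6 + 4,390×14 = 280,275.6; volume = 10,872 m³
S = 280,275.6 / 10,872 = 25.7796 ppt

25.78 ppt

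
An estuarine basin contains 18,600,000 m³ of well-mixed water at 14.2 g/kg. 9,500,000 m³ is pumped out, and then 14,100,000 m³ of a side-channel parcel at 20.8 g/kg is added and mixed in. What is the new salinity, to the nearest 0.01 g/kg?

Remaining after removal: 9,100,000 m³ at 14.2 g/kg (salt = 129,220,000)
After addition: salt = 129,220,000 + 14,100,000×20.8 = 422,500,000; volume = 23,200,000 m³
S = 422,500,000 / 23,200,000 = 18.2112 g/kg

18.21 g/kg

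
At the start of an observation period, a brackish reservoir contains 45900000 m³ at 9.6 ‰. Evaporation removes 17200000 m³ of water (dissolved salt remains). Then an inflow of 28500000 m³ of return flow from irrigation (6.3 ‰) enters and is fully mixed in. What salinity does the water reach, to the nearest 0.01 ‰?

10.84 ‰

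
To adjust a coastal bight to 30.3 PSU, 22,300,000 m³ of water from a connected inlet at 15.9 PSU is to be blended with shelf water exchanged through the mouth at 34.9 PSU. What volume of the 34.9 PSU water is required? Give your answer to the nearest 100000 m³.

Salt balance: 22,300,000×15.9 + V×34.9 = (22,300,000+V)×30.3
354,570,000 + 34.9V = 675,690,000 + 30.3V
321,120,000 = 4.6V
V = 69,808,695.65 m³

69800000 m³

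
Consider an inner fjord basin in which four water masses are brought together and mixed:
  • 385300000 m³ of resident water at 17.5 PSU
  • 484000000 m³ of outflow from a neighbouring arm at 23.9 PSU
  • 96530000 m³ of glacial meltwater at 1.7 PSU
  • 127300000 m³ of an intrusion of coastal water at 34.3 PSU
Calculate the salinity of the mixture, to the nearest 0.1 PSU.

Conserving salt mass:
salt = 385,300,000×17.5 + 484,000,000×23.9 + 96,530,000×1.7 + 127,300,000×34.3 = 6,742,750,000 + 11,567,600,000 + 164,101,000 + 4,366,390,000 = 22,840,841,000
volume = 385,300,000 + 484,000,000 + 96,530,000 + 127,300,000 = 1,093,130,000 m³
S = 22,840,841,000 / 1,093,130,000 = 20.895 PSU

20.9 PSU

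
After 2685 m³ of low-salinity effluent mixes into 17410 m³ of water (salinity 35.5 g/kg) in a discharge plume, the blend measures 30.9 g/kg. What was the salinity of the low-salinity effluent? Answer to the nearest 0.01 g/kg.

1.07 g/kg

Salt balance: 17,410×35.5 + 2,685×S = 20,095×30.9
618,055 + 2,685·S = 620,935.5
S = (620,935.5 − 618,055) / 2,685 = 1.0728 g/kg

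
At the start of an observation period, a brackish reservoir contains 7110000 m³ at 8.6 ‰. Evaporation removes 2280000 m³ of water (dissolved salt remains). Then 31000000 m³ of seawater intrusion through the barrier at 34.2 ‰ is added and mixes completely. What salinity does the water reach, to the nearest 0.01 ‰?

31.30 ‰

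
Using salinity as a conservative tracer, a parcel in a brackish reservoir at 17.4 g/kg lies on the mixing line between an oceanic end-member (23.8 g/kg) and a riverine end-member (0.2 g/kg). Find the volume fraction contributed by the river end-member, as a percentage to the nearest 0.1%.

Let f be the freshwater fraction. Salt balance per unit volume:
f×0.2 + (1−f)×23.8 = 17.4
f = (23.8 − 17.4) / (23.8 − 0.2) = 6.4/23.6 = 0.2712

27.1%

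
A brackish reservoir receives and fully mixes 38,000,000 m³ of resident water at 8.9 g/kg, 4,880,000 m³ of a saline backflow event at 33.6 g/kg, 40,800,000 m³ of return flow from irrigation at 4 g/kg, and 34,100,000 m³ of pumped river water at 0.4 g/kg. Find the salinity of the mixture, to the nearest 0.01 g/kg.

5.77 g/kg

Conserving salt mass:
salt = 38,000,000×8.9 + 4,880,000×33.6 + 40,800,000×4 + 34,100,000×0.4 = 338,200,000 + 163,968,000 + 163,200,000 + 13,640,000 = 679,008,000
volume = 38,000,000 + 4,880,000 + 40,800,000 + 34,100,000 = 117,780,000 m³
S = 679,008,000 / 117,780,000 = 5.7651 g/kg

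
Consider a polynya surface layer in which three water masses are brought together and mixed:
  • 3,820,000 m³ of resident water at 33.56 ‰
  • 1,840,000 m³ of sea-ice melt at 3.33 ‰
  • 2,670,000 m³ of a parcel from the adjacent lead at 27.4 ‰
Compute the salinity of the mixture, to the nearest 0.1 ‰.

Total salt / total volume:
salt = 3,820,000×33.56 + 1,840,000×3.33 + 2,670,000×27.4 = 128,199,200 + 6,127,200 + 73,158,000 = 207,484,400
volume = 3,820,000 + 1,840,000 + 2,670,000 = 8,330,000 m³
S = 207,484,400 / 8,330,000 = 24.908 ‰

24.9 ‰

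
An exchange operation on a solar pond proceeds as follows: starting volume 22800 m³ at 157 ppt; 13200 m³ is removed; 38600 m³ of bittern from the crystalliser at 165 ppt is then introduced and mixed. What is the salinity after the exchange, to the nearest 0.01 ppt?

Remaining after removal: 9,600 m³ at 157 ppt (salt = 1,507,200)
After addition: salt = 1,507,200 + 38,600×165 = 7,876,200; volume = 48,200 m³
S = 7,876,200 / 48,200 = 163.4066 ppt

163.41 ppt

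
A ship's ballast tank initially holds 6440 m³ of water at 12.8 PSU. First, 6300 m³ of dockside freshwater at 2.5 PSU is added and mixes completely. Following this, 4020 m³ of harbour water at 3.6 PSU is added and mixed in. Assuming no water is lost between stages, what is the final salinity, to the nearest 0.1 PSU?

6.7 PSU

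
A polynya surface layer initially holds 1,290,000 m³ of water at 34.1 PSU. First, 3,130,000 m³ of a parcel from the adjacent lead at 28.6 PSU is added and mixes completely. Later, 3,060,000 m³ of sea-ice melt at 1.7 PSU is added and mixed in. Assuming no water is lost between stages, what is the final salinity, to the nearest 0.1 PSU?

18.5 PSU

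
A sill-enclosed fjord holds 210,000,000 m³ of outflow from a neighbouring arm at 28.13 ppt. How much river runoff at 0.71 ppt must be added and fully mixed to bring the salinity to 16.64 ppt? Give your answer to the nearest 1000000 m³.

151000000 m³

Salt balance: 210,000,000×28.13 + V×0.71 = (210,000,000+V)×16.64
5,907,300,000 + 0.71V = 3,494,400,000 + 16.64V
2,412,900,000 = 15.93V
V = 151,468,926.55 m³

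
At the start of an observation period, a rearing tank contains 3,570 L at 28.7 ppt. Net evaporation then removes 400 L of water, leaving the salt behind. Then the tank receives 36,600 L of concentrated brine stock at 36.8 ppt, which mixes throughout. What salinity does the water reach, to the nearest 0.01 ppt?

36.44 ppt

After evaporation: salt = 3,570×28.7 = 102,459; volume = 3,570 − 400 = 3,170 L
After mixing: salt = 102,459 + 36,600×36.8 = 1,449,339; volume = 3,170 + 36,600 = 39,770 L
S = 1,449,339 / 39,770 = 36.443 ppt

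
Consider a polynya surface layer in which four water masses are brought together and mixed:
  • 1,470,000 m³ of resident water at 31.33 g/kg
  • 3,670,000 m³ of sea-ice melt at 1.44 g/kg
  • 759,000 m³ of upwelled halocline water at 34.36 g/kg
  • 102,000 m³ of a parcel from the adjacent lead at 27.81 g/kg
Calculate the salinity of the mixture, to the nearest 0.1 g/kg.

13.4 g/kg

Salt balance:
salt = 1,470,000×31.33 + 3,670,000×1.44 + 759,000×34.36 + 102,000×27.81 = 46,055,100 + 5,284,800 + 26,079,240 + 2,836,620 = 80,255,760
volume = 1,470,000 + 3,670,000 + 759,000 + 102,000 = 6,001,000 m³
S = 80,255,760 / 6,001,000 = 13.374 g/kg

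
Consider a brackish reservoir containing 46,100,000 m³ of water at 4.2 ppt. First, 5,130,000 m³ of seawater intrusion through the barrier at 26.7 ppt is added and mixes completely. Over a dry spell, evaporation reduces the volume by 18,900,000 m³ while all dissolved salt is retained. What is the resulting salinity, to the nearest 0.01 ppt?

10.23 ppt

After mixing: salt = 46,100,000×4.2 + 5,130,000×26.7 = 330,591,000; volume = 51,230,000 m³
After evaporation: salt unchanged = 330,591,000; volume = 51,230,000 − 18,900,000 = 32,330,000 m³
S = 330,591,000 / 32,330,000 = 10.2255 ppt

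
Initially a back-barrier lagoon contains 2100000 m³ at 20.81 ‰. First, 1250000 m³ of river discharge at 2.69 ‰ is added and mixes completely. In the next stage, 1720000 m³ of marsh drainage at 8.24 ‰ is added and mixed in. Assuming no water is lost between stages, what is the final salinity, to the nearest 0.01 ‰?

12.08 ‰

Weighted by volume,
Initial salt = 2,100,000×20.81 = 43,701,000
After stage 1: salt = 43,701,000 + 1,250,000×2.69 = 47,063,500; volume = 3,350,000 m³; S = 14.049 ‰
After stage 2: salt = 47,063,500 + 1,720,000×8.24 = 61,236,300; volume = 5,070,000 m³
S = 61,236,300 / 5,070,000 = 12.0782 ‰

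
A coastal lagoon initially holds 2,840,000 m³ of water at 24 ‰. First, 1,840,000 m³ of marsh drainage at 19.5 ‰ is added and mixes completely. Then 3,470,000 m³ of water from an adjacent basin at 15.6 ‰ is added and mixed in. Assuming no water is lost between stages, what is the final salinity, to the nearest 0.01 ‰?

Conserving salt mass:
Initial salt = 2,840,000×24 = 68,160,000
After stage 1: salt = 68,160,000 + 1,840,000×19.5 = 104,040,000; volume = 4,680,000 m³; S = 22.231 ‰
After stage 2: salt = 104,040,000 + 3,470,000×15.6 = 158,172,000; volume = 8,150,000 m³
S = 158,172,000 / 8,150,000 = 19.4076 ‰

19.41 ‰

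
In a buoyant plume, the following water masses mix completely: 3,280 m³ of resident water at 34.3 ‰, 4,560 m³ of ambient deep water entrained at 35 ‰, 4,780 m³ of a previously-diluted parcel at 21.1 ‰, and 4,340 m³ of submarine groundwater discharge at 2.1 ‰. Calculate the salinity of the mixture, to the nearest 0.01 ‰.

By conservation of dissolved salt,
salt = 3,280×34.3 + 4,560×35 + 4,780×21.1 + 4,340×2.1 = 112,504 + 159,600 + 100,858 + 9,114 = 382,076
volume = 3,280 + 4,560 + 4,780 + 4,340 = 16,960 m³
S = 382,076 / 16,960 = 22.5281 ‰

22.53 ‰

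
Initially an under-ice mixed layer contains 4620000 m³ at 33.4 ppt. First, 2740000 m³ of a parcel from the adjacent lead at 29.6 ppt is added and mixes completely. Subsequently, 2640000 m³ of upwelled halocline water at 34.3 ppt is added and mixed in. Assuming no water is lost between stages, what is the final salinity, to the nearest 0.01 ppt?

32.60 ppt

Salt balance:
Initial salt = 4,620,000×33.4 = 154,308,000
After stage 1: salt = 154,308,000 + 2,740,000×29.6 = 235,412,000; volume = 7,360,000 m³; S = 31.985 ppt
After stage 2: salt = 235,412,000 + 2,640,000×34.3 = 325,964,000; volume = 10,000,000 m³
S = 325,964,000 / 10,000,000 = 32.5964 ppt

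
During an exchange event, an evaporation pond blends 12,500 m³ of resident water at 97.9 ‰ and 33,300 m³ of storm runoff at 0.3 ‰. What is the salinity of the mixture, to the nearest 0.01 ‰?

26.94 ‰

Salt balance:
salt = 12,500×97.9 + 33,300×0.3 = 1,223,750 + 9,990 = 1,233,740
volume = 12,500 + 33,300 = 45,800 m³
S = 1,233,740 / 45,800 = 26.9376 ‰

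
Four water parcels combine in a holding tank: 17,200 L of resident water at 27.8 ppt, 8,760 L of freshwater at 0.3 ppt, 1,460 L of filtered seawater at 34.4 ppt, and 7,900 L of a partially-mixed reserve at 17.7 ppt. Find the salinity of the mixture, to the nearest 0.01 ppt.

Salt balance:
salt = 17,200×27.8 + 8,760×0.3 + 1,460×34.4 + 7,900×17.7 = 478,160 + 2,628 + 50,224 + 139,830 = 670,842
volume = 17,200 + 8,760 + 1,460 + 7,900 = 35,320 L
S = 670,842 / 35,320 = 18.9933 ppt

18.99 ppt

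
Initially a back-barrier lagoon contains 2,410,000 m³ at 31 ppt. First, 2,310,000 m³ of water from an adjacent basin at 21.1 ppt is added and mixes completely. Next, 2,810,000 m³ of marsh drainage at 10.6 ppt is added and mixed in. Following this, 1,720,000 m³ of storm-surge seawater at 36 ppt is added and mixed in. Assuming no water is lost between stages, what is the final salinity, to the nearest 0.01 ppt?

23.26 ppt

Mass of salt is conserved:
Initial salt = 2,410,000×31 = 74,710,000
After stage 1: salt = 74,710,000 + 2,310,000×21.1 = 123,451,000; volume = 4,720,000 m³; S = 26.155 ppt
After stage 2: salt = 123,451,000 + 2,810,000×10.6 = 153,237,000; volume = 7,530,000 m³; S = 20.35 ppt
After stage 3: salt = 153,237,000 + 1,720,000×36 = 215,157,000; volume = 9,250,000 m³
S = 215,157,000 / 9,250,000 = 23.2602 ppt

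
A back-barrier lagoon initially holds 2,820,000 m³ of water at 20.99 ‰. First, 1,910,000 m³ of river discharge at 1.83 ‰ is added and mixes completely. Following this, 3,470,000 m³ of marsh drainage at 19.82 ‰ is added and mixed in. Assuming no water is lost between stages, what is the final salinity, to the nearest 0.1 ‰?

Total salt / total volume:
Initial salt = 2,820,000×20.99 = 59,191,800
After stage 1: salt = 59,191,800 + 1,910,000×1.83 = 62,687,100; volume = 4,730,000 m³; S = 13.253 ‰
After stage 2: salt = 62,687,100 + 3,470,000×19.82 = 131,462,500; volume = 8,200,000 m³
S = 131,462,500 / 8,200,000 = 16.032 ‰

16.0 ‰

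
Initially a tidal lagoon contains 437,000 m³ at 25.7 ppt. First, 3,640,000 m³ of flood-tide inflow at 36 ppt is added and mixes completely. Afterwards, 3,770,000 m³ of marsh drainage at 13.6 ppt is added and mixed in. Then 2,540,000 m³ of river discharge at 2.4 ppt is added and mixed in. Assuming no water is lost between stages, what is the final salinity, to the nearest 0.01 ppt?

Conserving salt mass:
Initial salt = 437,000×25.7 = 11,230,900
After stage 1: salt = 11,230,900 + 3,640,000×36 = 142,270,900; volume = 4,077,000 m³; S = 34.896 ppt
After stage 2: salt = 142,270,900 + 3,770,000×13.6 = 193,542,900; volume = 7,847,000 m³; S = 24.665 ppt
After stage 3: salt = 193,542,900 + 2,540,000×2.4 = 199,638,900; volume = 10,387,000 m³
S = 199,638,900 / 10,387,000 = 19.2201 ppt

19.22 ppt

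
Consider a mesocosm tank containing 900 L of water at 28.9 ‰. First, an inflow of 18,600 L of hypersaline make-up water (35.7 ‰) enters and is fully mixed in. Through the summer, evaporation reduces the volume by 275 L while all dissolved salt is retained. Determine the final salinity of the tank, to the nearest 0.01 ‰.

After mixing: salt = 900×28.9 + 18,600×35.7 = 690,030; volume = 19,500 L
After evaporation: salt unchanged = 690,030; volume = 19,500 − 275 = 19,225 L
S = 690,030 / 19,225 = 35.8923 ‰

35.89 ‰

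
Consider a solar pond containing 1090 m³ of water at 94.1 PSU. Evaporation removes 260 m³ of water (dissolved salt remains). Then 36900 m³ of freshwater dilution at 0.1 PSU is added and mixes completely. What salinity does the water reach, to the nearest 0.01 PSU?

After evaporation: salt = 1,090×94.1 = 102,569; volume = 1,090 − 260 = 830 m³
After mixing: salt = 102,569 + 36,900×0.1 = 106,259; volume = 830 + 36,900 = 37,730 m³
S = 106,259 / 37,730 = 2.8163 PSU

2.82 PSU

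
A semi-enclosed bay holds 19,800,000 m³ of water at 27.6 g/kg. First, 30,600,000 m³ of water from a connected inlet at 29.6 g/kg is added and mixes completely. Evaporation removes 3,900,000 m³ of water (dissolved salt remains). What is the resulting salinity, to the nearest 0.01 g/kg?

After mixing: salt = 19,800,000×27.6 + 30,600,000×29.6 = 1,452,240,000; volume = 50,400,000 m³
After evaporation: salt unchanged = 1,452,240,000; volume = 50,400,000 − 3,900,000 = 46,500,000 m³
S = 1,452,240,000 / 46,500,000 = 31.231 g/kg

31.23 g/kg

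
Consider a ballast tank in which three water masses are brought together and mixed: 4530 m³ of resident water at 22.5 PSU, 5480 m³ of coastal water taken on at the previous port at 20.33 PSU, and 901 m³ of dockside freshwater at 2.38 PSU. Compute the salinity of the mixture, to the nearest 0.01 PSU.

19.75 PSU

Mass of salt is conserved:
salt = 4,530×22.5 + 5,480×20.33 + 901×2.38 = 101,925 + 111,408.4 + 2,144.38 = 215,477.78
volume = 4,530 + 5,480 + 901 = 10,911 m³
S = 215,477.78 / 10,911 = 19.7487 PSU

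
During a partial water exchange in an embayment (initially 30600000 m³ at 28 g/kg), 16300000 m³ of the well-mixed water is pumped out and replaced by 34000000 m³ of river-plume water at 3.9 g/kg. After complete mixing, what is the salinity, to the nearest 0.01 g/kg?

11.04 g/kg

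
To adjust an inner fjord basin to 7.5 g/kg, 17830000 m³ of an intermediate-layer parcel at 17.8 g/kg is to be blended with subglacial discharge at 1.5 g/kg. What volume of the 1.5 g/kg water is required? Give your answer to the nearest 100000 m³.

30600000 m³

Salt balance: 17,830,000×17.8 + V×1.5 = (17,830,000+V)×7.5
317,374,000 + 1.5V = 133,725,000 + 7.5V
183,649,000 = 6V
V = 30,608,166.67 m³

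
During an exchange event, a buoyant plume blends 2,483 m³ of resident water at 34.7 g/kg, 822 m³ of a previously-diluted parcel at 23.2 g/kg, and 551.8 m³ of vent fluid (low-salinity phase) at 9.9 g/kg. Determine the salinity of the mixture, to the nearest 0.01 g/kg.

28.70 g/kg

Weighted by volume,
salt = 2,483×34.7 + 822×23.2 + 551.8×9.9 = 86,160.1 + 19,070.4 + 5,462.82 = 110,693.32
volume = 2,483 + 822 + 551.8 = 3,856.8 m³
S = 110,693.32 / 3,856.8 = 28.7008 g/kg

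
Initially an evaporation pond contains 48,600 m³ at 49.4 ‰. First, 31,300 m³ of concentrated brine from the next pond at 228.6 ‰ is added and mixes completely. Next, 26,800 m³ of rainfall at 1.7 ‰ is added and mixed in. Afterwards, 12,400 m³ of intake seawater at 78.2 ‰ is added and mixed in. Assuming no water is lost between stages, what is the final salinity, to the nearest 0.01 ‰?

88.76 ‰

Mass of salt is conserved:
Initial salt = 48,600×49.4 = 2,400,840
After stage 1: salt = 2,400,840 + 31,300×228.6 = 9,556,020; volume = 79,900 m³; S = 119.6 ‰
After stage 2: salt = 9,556,020 + 26,800×1.7 = 9,601,580; volume = 106,700 m³; S = 89.987 ‰
After stage 3: salt = 9,601,580 + 12,400×78.2 = 10,571,260; volume = 119,100 m³
S = 10,571,260 / 119,100 = 88.7595 ‰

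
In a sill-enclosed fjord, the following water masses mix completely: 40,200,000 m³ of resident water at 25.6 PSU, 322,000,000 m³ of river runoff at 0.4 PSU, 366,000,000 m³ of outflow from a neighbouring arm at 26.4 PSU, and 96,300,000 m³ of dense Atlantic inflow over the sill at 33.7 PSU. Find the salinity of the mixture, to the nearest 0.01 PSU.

17.06 PSU

By conservation of dissolved salt,
salt = 40,200,000×25.6 + 322,000,000×0.4 + 366,000,000×26.4 + 96,300,000×33.7 = 1,029,120,000 + 128,800,000 + 9,662,400,000 + 3,245,310,000 = 14,065,630,000
volume = 40,200,000 + 322,000,000 + 366,000,000 + 96,300,000 = 824,500,000 m³
S = 14,065,630,000 / 824,500,000 = 17.0596 PSU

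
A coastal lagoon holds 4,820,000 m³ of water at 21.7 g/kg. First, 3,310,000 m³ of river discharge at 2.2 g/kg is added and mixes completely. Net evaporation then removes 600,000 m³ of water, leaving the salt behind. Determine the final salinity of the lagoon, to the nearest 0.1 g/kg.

14.9 g/kg

After mixing: salt = 4,820,000×21.7 + 3,310,000×2.2 = 111,876,000; volume = 8,130,000 m³
After evaporation: salt unchanged = 111,876,000; volume = 8,130,000 − 600,000 = 7,530,000 m³
S = 111,876,000 / 7,530,000 = 14.8574 g/kg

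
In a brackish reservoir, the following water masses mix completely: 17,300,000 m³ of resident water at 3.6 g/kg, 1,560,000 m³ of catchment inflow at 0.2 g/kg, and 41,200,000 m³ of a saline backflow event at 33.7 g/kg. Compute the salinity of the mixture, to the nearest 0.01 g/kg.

Total salt / total volume:
salt = 17,300,000×3.6 + 1,560,000×0.2 + 41,200,000×33.7 = 62,280,000 + 312,000 + 1,388,440,000 = 1,451,032,000
volume = 17,300,000 + 1,560,000 + 41,200,000 = 60,060,000 m³
S = 1,451,032,000 / 60,060,000 = 24.1597 g/kg

24.16 g/kg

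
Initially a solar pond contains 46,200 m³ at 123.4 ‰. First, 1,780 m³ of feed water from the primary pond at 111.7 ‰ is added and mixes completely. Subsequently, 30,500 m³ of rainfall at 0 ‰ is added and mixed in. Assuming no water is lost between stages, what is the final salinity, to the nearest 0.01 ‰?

By conservation of dissolved salt,
Initial salt = 46,200×123.4 = 5,701,080
After stage 1: salt = 5,701,080 + 1,780×111.7 = 5,899,906; volume = 47,980 m³; S = 122.966 ‰
After stage 2: salt = 5,899,906 + 30,500×0 = 5,899,906; volume = 78,480 m³
S = 5,899,906 / 78,480 = 75.1772 ‰

75.18 ‰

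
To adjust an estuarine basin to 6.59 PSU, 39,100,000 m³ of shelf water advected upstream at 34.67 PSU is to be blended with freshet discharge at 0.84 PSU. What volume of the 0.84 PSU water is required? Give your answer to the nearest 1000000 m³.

Salt balance: 39,100,000×34.67 + V×0.84 = (39,100,000+V)×6.59
1,355,597,000 + 0.84V = 257,669,000 + 6.59V
1,097,928,000 = 5.75V
V = 190,944,000 m³

191000000 m³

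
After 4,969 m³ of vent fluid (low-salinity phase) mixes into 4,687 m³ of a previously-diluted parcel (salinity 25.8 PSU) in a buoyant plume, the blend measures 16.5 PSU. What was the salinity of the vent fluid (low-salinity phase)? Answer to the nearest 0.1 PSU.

7.7 PSU

Salt balance: 4,687×25.8 + 4,969×S = 9,656×16.5
120,924.6 + 4,969·S = 159,324
S = (159,324 − 120,924.6) / 4,969 = 7.7278 PSU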